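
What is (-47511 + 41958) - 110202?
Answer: -115755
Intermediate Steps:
(-47511 + 41958) - 110202 = -5553 - 110202 = -115755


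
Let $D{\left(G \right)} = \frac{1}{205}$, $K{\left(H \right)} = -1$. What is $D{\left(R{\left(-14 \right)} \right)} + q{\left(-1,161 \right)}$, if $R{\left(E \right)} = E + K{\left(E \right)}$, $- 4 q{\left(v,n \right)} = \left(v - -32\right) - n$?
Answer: $\frac{13327}{410} \approx 32.505$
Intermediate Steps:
$q{\left(v,n \right)} = -8 - \frac{v}{4} + \frac{n}{4}$ ($q{\left(v,n \right)} = - \frac{\left(v - -32\right) - n}{4} = - \frac{\left(v + 32\right) - n}{4} = - \frac{\left(32 + v\right) - n}{4} = - \frac{32 + v - n}{4} = -8 - \frac{v}{4} + \frac{n}{4}$)
$R{\left(E \right)} = -1 + E$ ($R{\left(E \right)} = E - 1 = -1 + E$)
$D{\left(G \right)} = \frac{1}{205}$
$D{\left(R{\left(-14 \right)} \right)} + q{\left(-1,161 \right)} = \frac{1}{205} - - \frac{65}{2} = \frac{1}{205} + \left(-8 + \frac{1}{4} + \frac{161}{4}\right) = \frac{1}{205} + \frac{65}{2} = \frac{13327}{410}$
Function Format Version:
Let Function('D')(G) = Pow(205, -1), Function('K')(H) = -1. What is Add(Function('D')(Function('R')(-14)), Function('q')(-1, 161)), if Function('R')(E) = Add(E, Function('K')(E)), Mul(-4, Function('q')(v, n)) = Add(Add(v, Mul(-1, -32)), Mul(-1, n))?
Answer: Rational(13327, 410) ≈ 32.505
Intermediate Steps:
Function('q')(v, n) = Add(-8, Mul(Rational(-1, 4), v), Mul(Rational(1, 4), n)) (Function('q')(v, n) = Mul(Rational(-1, 4), Add(Add(v, Mul(-1, -32)), Mul(-1, n))) = Mul(Rational(-1, 4), Add(Add(v, 32), Mul(-1, n))) = Mul(Rational(-1, 4), Add(Add(32, v), Mul(-1, n))) = Mul(Rational(-1, 4), Add(32, v, Mul(-1, n))) = Add(-8, Mul(Rational(-1, 4), v), Mul(Rational(1, 4), n)))
Function('R')(E) = Add(-1, E) (Function('R')(E) = Add(E, -1) = Add(-1, E))
Function('D')(G) = Rational(1, 205)
Add(Function('D')(Function('R')(-14)), Function('q')(-1, 161)) = Add(Rational(1, 205), Add(-8, Mul(Rational(-1, 4), -1), Mul(Rational(1, 4), 161))) = Add(Rational(1, 205), Add(-8, Rational(1, 4), Rational(161, 4))) = Add(Rational(1, 205), Rational(65, 2)) = Rational(13327, 410)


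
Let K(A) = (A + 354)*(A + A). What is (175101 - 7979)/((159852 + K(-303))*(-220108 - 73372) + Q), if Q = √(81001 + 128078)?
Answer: -2108136630717920/477366034817358439107 - 167122*√23231/477366034817358439107 ≈ -4.4162e-6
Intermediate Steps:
K(A) = 2*A*(354 + A) (K(A) = (354 + A)*(2*A) = 2*A*(354 + A))
Q = 3*√23231 (Q = √209079 = 3*√23231 ≈ 457.25)
(175101 - 7979)/((159852 + K(-303))*(-220108 - 73372) + Q) = (175101 - 7979)/((159852 + 2*(-303)*(354 - 303))*(-220108 - 73372) + 3*√23231) = 167122/((159852 + 2*(-303)*51)*(-293480) + 3*√23231) = 167122/((159852 - 30906)*(-293480) + 3*√23231) = 167122/(128946*(-293480) + 3*√23231) = 167122/(-37843072080 + 3*√23231)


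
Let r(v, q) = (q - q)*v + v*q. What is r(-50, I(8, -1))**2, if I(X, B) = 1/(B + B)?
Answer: 625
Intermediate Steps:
I(X, B) = 1/(2*B)
r(v, q) = q*v (r(v, q) = 0*v + q*v = 0 + q*v = q*v)
r(-50, I(8, -1))**2 = (((1/2)/(-1))*(-50))**2 = (((1/2)*(-1))*(-50))**2 = (-1/2*(-50))**2 = 25**2 = 625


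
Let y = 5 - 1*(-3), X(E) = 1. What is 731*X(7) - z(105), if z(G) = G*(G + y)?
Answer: -11134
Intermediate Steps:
y = 8 (y = 5 + 3 = 8)
z(G) = G*(8 + G) (z(G) = G*(G + 8) = G*(8 + G))
731*X(7) - z(105) = 731*1 - 105*(8 + 105) = 731 - 105*113 = 731 - 1*11865 = 731 - 11865 = -11134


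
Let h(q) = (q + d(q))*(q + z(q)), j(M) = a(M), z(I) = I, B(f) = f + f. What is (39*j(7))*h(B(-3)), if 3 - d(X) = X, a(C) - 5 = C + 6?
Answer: -25272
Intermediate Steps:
B(f) = 2*f
a(C) = 11 + C (a(C) = 5 + (C + 6) = 5 + (6 + C) = 11 + C)
d(X) = 3 - X
j(M) = 11 + M
h(q) = 6*q (h(q) = (q + (3 - q))*(q + q) = 3*(2*q) = 6*q)
(39*j(7))*h(B(-3)) = (39*(11 + 7))*(6*(2*(-3))) = (39*18)*(6*(-6)) = 702*(-36) = -25272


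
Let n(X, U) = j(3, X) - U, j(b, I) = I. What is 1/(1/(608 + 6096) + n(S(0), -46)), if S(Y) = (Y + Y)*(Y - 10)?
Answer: 6704/308385 ≈ 0.021739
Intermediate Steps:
S(Y) = 2*Y*(-10 + Y) (S(Y) = (2*Y)*(-10 + Y) = 2*Y*(-10 + Y))
n(X, U) = X - U
1/(1/(608 + 6096) + n(S(0), -46)) = 1/(1/(608 + 6096) + (2*0*(-10 + 0) - 1*(-46))) = 1/(1/6704 + (2*0*(-10) + 46)) = 1/(1/6704 + (0 + 46)) = 1/(1/6704 + 46) = 1/(308385/6704) = 6704/308385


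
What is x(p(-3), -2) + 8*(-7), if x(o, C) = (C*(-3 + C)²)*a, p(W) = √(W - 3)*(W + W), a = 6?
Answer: -356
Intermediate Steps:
p(W) = 2*W*√(-3 + W) (p(W) = √(-3 + W)*(2*W) = 2*W*√(-3 + W))
x(o, C) = 6*C*(-3 + C)² (x(o, C) = (C*(-3 + C)²)*6 = 6*C*(-3 + C)²)
x(p(-3), -2) + 8*(-7) = 6*(-2)*(-3 - 2)² + 8*(-7) = 6*(-2)*(-5)² - 56 = 6*(-2)*25 - 56 = -300 - 56 = -356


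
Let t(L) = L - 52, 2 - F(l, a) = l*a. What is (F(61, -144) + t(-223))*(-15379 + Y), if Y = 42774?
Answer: 233158845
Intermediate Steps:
F(l, a) = 2 - a*l (F(l, a) = 2 - l*a = 2 - a*l)
t(L) = -52 + L
(F(61, -144) + t(-223))*(-15379 + Y) = ((2 - 1*(-144)*61) + (-52 - 223))*(-15379 + 42774) = ((2 + 8784) - 275)*27395 = (8786 - 275)*27395 = 8511*27395 = 233158845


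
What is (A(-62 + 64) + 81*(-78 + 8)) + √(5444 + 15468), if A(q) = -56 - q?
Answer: -5728 + 4*√1307 ≈ -5583.4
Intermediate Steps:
(A(-62 + 64) + 81*(-78 + 8)) + √(5444 + 15468) = ((-56 - (-62 + 64)) + 81*(-78 + 8)) + √(5444 + 15468) = ((-56 - 1*2) + 81*(-70)) + √20912 = ((-56 - 2) - 5670) + 4*√1307 = (-58 - 5670) + 4*√1307 = -5728 + 4*√1307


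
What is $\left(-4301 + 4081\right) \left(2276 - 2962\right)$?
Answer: $150920$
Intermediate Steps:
$\left(-4301 + 4081\right) \left(2276 - 2962\right) = \left(-220\right) \left(-686\right) = 150920$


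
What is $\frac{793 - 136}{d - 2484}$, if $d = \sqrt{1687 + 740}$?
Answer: $- \frac{543996}{2055943} - \frac{219 \sqrt{2427}}{2055943} \approx -0.26984$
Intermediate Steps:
$d = \sqrt{2427} \approx 49.265$
$\frac{793 - 136}{d - 2484} = \frac{793 - 136}{\sqrt{2427} - 2484} = \frac{657}{-2484 + \sqrt{2427}}$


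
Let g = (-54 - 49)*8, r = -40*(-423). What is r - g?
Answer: 17744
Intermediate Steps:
r = 16920
g = -824 (g = -103*8 = -824)
r - g = 16920 - 1*(-824) = 16920 + 824 = 17744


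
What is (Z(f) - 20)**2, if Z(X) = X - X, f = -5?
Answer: 400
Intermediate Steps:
Z(X) = 0
(Z(f) - 20)**2 = (0 - 20)**2 = (-20)**2 = 400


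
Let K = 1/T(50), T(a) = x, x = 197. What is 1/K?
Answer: 197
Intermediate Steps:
T(a) = 197
K = 1/197 ≈ 0.0050761
1/K = 1/(1/197) = 197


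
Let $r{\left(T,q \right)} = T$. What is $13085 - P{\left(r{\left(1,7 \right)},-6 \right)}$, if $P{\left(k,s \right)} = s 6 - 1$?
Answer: $13122$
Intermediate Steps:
$P{\left(k,s \right)} = -1 + 6 s$ ($P{\left(k,s \right)} = 6 s - 1 = -1 + 6 s$)
$13085 - P{\left(r{\left(1,7 \right)},-6 \right)} = 13085 - \left(-1 + 6 \left(-6\right)\right) = 13085 - \left(-1 - 36\right) = 13085 - -37 = 13085 + 37 = 13122$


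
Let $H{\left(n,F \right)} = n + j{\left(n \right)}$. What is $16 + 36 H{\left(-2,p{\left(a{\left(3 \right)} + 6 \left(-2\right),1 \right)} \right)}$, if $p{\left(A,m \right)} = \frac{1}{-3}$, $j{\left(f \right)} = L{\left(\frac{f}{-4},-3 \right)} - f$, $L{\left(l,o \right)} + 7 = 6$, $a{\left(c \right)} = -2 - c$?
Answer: $-20$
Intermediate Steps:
$L{\left(l,o \right)} = -1$ ($L{\left(l,o \right)} = -7 + 6 = -1$)
$j{\left(f \right)} = -1 - f$
$p{\left(A,m \right)} = - \frac{1}{3}$
$H{\left(n,F \right)} = -1$ ($H{\left(n,F \right)} = n - \left(1 + n\right) = -1$)
$16 + 36 H{\left(-2,p{\left(a{\left(3 \right)} + 6 \left(-2\right),1 \right)} \right)} = 16 + 36 \left(-1\right) = 16 - 36 = -20$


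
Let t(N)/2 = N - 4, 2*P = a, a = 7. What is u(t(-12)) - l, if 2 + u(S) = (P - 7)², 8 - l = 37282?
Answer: 149137/4 ≈ 37284.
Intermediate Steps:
l = -37274 (l = 8 - 1*37282 = 8 - 37282 = -37274)
P = 7/2 (P = (½)*7 = 7/2 ≈ 3.5000)
t(N) = -8 + 2*N (t(N) = 2*(N - 4) = 2*(-4 + N) = -8 + 2*N)
u(S) = 41/4 (u(S) = -2 + (7/2 - 7)² = -2 + (-7/2)² = -2 + 49/4 = 41/4)
u(t(-12)) - l = 41/4 - 1*(-37274) = 41/4 + 37274 = 149137/4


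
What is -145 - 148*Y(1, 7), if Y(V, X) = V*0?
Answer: -145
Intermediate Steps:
Y(V, X) = 0
-145 - 148*Y(1, 7) = -145 - 148*0 = -145 + 0 = -145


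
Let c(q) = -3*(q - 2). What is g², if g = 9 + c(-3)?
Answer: 576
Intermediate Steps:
c(q) = 6 - 3*q (c(q) = -3*(-2 + q) = 6 - 3*q)
g = 24 (g = 9 + (6 - 3*(-3)) = 9 + (6 + 9) = 9 + 15 = 24)
g² = 24² = 576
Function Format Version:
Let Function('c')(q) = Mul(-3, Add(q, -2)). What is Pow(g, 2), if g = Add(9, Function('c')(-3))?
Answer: 576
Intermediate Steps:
Function('c')(q) = Add(6, Mul(-3, q)) (Function('c')(q) = Mul(-3, Add(-2, q)) = Add(6, Mul(-3, q)))
g = 24 (g = Add(9, Add(6, Mul(-3, -3))) = Add(9, Add(6, 9)) = Add(9, 15) = 24)
Pow(g, 2) = Pow(24, 2) = 576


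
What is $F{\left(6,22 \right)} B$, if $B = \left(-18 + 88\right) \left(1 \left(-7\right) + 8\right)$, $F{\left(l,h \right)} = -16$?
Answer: $-1120$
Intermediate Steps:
$B = 70$ ($B = 70 \left(-7 + 8\right) = 70 \cdot 1 = 70$)
$F{\left(6,22 \right)} B = \left(-16\right) 70 = -1120$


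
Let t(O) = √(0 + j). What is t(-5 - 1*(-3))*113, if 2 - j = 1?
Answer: 113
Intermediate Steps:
j = 1 (j = 2 - 1*1 = 2 - 1 = 1)
t(O) = 1 (t(O) = √(0 + 1) = √1 = 1)
t(-5 - 1*(-3))*113 = 1*113 = 113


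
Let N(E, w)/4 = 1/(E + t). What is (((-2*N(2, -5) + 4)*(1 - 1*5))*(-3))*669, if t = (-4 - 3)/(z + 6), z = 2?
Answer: -24976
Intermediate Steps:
t = -7/8 (t = (-4 - 3)/(2 + 6) = -7/8 ≈ -0.87500)
N(E, w) = 4/(-7/8 + E) (N(E, w) = 4/(E - 7/8) = 4/(-7/8 + E))
(((-2*N(2, -5) + 4)*(1 - 1*5))*(-3))*669 = (((-64/(-7 + 8*2) + 4)*(1 - 1*5))*(-3))*669 = (((-64/(-7 + 16) + 4)*(1 - 5))*(-3))*669 = (((-64/9 + 4)*(-4))*(-3))*669 = (-28/9*(-4)*(-3))*669 = ((112/9)*(-3))*669 = -112/3*669 = -24976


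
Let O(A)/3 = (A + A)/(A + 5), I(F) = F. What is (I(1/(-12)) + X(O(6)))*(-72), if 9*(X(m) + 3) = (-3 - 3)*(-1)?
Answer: 174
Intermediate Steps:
O(A) = 6*A/(5 + A) (O(A) = 3*((A + A)/(A + 5)) = 3*((2*A)/(5 + A)) = 3*(2*A/(5 + A)) = 6*A/(5 + A))
X(m) = -7/3 (X(m) = -3 + ((-3 - 3)*(-1))/9 = -3 + (-6*(-1))/9 = -3 + (⅑)*6 = -3 + ⅔ = -7/3)
(I(1/(-12)) + X(O(6)))*(-72) = (1/(-12) - 7/3)*(-72) = (-1/12 - 7/3)*(-72) = -29/12*(-72) = 174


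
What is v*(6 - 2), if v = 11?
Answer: 44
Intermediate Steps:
v*(6 - 2) = 11*(6 - 2) = 11*4 = 44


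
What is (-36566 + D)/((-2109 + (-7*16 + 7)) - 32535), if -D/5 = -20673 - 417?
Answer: -68884/34749 ≈ -1.9823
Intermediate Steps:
D = 105450 (D = -5*(-20673 - 417) = -5*(-21090) = 105450)
(-36566 + D)/((-2109 + (-7*16 + 7)) - 32535) = (-36566 + 105450)/((-2109 + (-7*16 + 7)) - 32535) = 68884/((-2109 + (-112 + 7)) - 32535) = 68884/((-2109 - 105) - 32535) = 68884/(-2214 - 32535) = 68884/(-34749) = 68884*(-1/34749) = -68884/34749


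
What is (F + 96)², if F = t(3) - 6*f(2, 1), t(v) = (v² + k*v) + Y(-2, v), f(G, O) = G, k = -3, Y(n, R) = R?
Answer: 7569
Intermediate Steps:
t(v) = v² - 2*v (t(v) = (v² - 3*v) + v = v² - 2*v)
F = -9 (F = 3*(-2 + 3) - 6*2 = 3*1 - 12 = 3 - 12 = -9)
(F + 96)² = (-9 + 96)² = 87² = 7569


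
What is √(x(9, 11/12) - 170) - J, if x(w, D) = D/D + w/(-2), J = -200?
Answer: 200 + I*√694/2 ≈ 200.0 + 13.172*I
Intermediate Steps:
x(w, D) = 1 - w/2 (x(w, D) = 1 + w*(-½) = 1 - w/2)
√(x(9, 11/12) - 170) - J = √((1 - ½*9) - 170) - 1*(-200) = √((1 - 9/2) - 170) + 200 = √(-7/2 - 170) + 200 = √(-347/2) + 200 = I*√694/2 + 200 = 200 + I*√694/2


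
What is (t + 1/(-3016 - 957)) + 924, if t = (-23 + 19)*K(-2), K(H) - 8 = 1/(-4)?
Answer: 3547888/3973 ≈ 893.00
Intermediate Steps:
K(H) = 31/4 (K(H) = 8 + 1/(-4) = 8 - ¼ = 31/4)
t = -31 (t = (-23 + 19)*(31/4) = -4*31/4 = -31)
(t + 1/(-3016 - 957)) + 924 = (-31 + 1/(-3016 - 957)) + 924 = (-31 + 1/(-3973)) + 924 = (-31 - 1/3973) + 924 = -123164/3973 + 924 = 3547888/3973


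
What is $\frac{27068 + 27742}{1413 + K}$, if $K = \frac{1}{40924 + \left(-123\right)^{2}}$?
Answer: $\frac{307226493}{7920289} \approx 38.79$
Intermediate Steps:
$K = \frac{1}{56053}$ ($K = \frac{1}{40924 + 15129} = \frac{1}{56053} \approx 1.784 \cdot 10^{-5}$)
$\frac{27068 + 27742}{1413 + K} = \frac{27068 + 27742}{1413 + \frac{1}{56053}} = \frac{54810}{\frac{79202890}{56053}} = 54810 \cdot \frac{56053}{79202890} = \frac{307226493}{7920289}$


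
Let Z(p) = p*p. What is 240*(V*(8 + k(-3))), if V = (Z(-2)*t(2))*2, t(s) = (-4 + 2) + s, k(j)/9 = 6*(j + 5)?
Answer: 0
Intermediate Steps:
Z(p) = p**2
k(j) = 270 + 54*j (k(j) = 9*(6*(j + 5)) = 9*(6*(5 + j)) = 9*(30 + 6*j) = 270 + 54*j)
t(s) = -2 + s
V = 0 (V = ((-2)**2*(-2 + 2))*2 = (4*0)*2 = 0*2 = 0)
240*(V*(8 + k(-3))) = 240*(0*(8 + (270 + 54*(-3)))) = 240*(0*(8 + (270 - 162))) = 240*(0*(8 + 108)) = 240*(0*116) = 240*0 = 0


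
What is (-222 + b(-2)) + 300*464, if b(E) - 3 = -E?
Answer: 138983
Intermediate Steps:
b(E) = 3 - E
(-222 + b(-2)) + 300*464 = (-222 + (3 - 1*(-2))) + 300*464 = (-222 + (3 + 2)) + 139200 = (-222 + 5) + 139200 = -217 + 139200 = 138983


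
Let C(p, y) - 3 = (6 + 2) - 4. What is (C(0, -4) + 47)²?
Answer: 2916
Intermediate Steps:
C(p, y) = 7 (C(p, y) = 3 + ((6 + 2) - 4) = 3 + (8 - 4) = 3 + 4 = 7)
(C(0, -4) + 47)² = (7 + 47)² = 54² = 2916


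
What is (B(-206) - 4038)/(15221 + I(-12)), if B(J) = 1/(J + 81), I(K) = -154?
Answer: -38827/144875 ≈ -0.26800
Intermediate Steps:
B(J) = 1/(81 + J)
(B(-206) - 4038)/(15221 + I(-12)) = (1/(81 - 206) - 4038)/(15221 - 154) = (1/(-125) - 4038)/15067 = (-1/125 - 4038)*(1/15067) = -504751/125*1/15067 = -38827/144875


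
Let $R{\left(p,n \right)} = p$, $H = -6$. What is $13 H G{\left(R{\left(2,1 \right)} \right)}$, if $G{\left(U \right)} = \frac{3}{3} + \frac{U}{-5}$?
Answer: $- \frac{234}{5} \approx -46.8$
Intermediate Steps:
$G{\left(U \right)} = 1 - \frac{U}{5}$ ($G{\left(U \right)} = 3 \cdot \frac{1}{3} + U \left(- \frac{1}{5}\right) = 1 - \frac{U}{5}$)
$13 H G{\left(R{\left(2,1 \right)} \right)} = 13 \left(-6\right) \left(1 - \frac{2}{5}\right) = - 78 \left(1 - \frac{2}{5}\right) = \left(-78\right) \frac{3}{5} = - \frac{234}{5}$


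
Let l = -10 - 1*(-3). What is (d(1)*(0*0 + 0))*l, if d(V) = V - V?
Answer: 0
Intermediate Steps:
d(V) = 0
l = -7 (l = -10 + 3 = -7)
(d(1)*(0*0 + 0))*l = (0*(0*0 + 0))*(-7) = (0*(0 + 0))*(-7) = (0*0)*(-7) = 0*(-7) = 0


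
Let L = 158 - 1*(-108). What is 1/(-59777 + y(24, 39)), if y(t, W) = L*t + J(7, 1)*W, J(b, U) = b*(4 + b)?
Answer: -1/50390 ≈ -1.9845e-5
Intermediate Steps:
L = 266 (L = 158 + 108 = 266)
y(t, W) = 77*W + 266*t (y(t, W) = 266*t + (7*(4 + 7))*W = 266*t + (7*11)*W = 266*t + 77*W = 77*W + 266*t)
1/(-59777 + y(24, 39)) = 1/(-59777 + (77*39 + 266*24)) = 1/(-59777 + (3003 + 6384)) = 1/(-59777 + 9387) = 1/(-50390) = -1/50390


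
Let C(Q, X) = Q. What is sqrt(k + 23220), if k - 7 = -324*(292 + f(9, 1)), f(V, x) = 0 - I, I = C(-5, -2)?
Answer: I*sqrt(73001) ≈ 270.19*I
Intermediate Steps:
I = -5
f(V, x) = 5 (f(V, x) = 0 - 1*(-5) = 0 + 5 = 5)
k = -96221 (k = 7 - 324*(292 + 5) = 7 - 324*297 = 7 - 96228 = -96221)
sqrt(k + 23220) = sqrt(-96221 + 23220) = sqrt(-73001) = I*sqrt(73001)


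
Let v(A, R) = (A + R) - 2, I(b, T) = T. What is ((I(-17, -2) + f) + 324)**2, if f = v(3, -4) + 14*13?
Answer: 251001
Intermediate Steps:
v(A, R) = -2 + A + R
f = 179 (f = (-2 + 3 - 4) + 14*13 = -3 + 182 = 179)
((I(-17, -2) + f) + 324)**2 = ((-2 + 179) + 324)**2 = (177 + 324)**2 = 501**2 = 251001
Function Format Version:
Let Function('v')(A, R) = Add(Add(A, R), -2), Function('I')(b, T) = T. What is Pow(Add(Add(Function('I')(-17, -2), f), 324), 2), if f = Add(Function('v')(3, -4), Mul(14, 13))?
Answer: 251001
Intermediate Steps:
Function('v')(A, R) = Add(-2, A, R)
f = 179 (f = Add(Add(-2, 3, -4), Mul(14, 13)) = Add(-3, 182) = 179)
Pow(Add(Add(Function('I')(-17, -2), f), 324), 2) = Pow(Add(Add(-2, 179), 324), 2) = Pow(Add(177, 324), 2) = Pow(501, 2) = 251001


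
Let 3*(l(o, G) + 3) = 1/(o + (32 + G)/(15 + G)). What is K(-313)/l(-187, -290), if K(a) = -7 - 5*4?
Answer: 4144527/460778 ≈ 8.9946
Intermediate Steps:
K(a) = -27 (K(a) = -7 - 20 = -27)
l(o, G) = -3 + 1/(3*(o + (32 + G)/(15 + G)))
K(-313)/l(-187, -290) = -27*(32 - 290 + 15*(-187) - 290*(-187))/(-91 - 45*(-187) - 8/3*(-290) - 3*(-290)*(-187)) = -27*(32 - 290 - 2805 + 54230)/(-91 + 8415 + 2320/3 - 162690) = -27/(-460778/3/51167) = -27/((1/51167)*(-460778/3)) = -27/(-460778/153501) = -27*(-153501/460778) = 4144527/460778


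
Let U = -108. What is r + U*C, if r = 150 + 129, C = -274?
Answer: 29871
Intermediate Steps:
r = 279
r + U*C = 279 - 108*(-274) = 279 + 29592 = 29871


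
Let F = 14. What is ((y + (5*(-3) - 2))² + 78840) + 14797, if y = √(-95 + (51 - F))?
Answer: 93868 - 34*I*√58 ≈ 93868.0 - 258.94*I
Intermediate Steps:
y = I*√58 (y = √(-95 + (51 - 1*14)) = √(-95 + (51 - 14)) = √(-95 + 37) = √(-58) = I*√58 ≈ 7.6158*I)
((y + (5*(-3) - 2))² + 78840) + 14797 = ((I*√58 + (5*(-3) - 2))² + 78840) + 14797 = ((I*√58 + (-15 - 2))² + 78840) + 14797 = ((I*√58 - 17)² + 78840) + 14797 = ((-17 + I*√58)² + 78840) + 14797 = (78840 + (-17 + I*√58)²) + 14797 = 93637 + (-17 + I*√58)²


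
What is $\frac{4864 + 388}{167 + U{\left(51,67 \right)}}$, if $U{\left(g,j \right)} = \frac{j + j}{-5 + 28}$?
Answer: $\frac{120796}{3975} \approx 30.389$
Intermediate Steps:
$U{\left(g,j \right)} = \frac{2 j}{23}$
$\frac{4864 + 388}{167 + U{\left(51,67 \right)}} = \frac{4864 + 388}{167 + \frac{2}{23} \cdot 67} = \frac{5252}{167 + \frac{134}{23}} = \frac{5252}{\frac{3975}{23}} = 5252 \cdot \frac{23}{3975} = \frac{120796}{3975}$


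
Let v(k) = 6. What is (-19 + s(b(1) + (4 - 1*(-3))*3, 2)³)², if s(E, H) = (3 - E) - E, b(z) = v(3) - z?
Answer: 13845758224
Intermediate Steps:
b(z) = 6 - z
s(E, H) = 3 - 2*E
(-19 + s(b(1) + (4 - 1*(-3))*3, 2)³)² = (-19 + (3 - 2*((6 - 1*1) + (4 - 1*(-3))*3))³)² = (-19 + (3 - 2*((6 - 1) + (4 + 3)*3))³)² = (-19 + (3 - 2*(5 + 7*3))³)² = (-19 + (3 - 2*(5 + 21))³)² = (-19 + (3 - 2*26)³)² = (-19 + (3 - 52)³)² = (-19 + (-49)³)² = (-19 - 117649)² = (-117668)² = 13845758224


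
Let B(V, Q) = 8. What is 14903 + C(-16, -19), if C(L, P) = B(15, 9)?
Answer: 14911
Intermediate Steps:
C(L, P) = 8
14903 + C(-16, -19) = 14903 + 8 = 14911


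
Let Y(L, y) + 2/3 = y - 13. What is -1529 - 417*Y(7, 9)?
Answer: 417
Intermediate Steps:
Y(L, y) = -41/3 + y (Y(L, y) = -2/3 + (y - 13) = -2/3 + (-13 + y) = -41/3 + y)
-1529 - 417*Y(7, 9) = -1529 - 417*(-41/3 + 9) = -1529 - 417*(-14/3) = -1529 + 1946 = 417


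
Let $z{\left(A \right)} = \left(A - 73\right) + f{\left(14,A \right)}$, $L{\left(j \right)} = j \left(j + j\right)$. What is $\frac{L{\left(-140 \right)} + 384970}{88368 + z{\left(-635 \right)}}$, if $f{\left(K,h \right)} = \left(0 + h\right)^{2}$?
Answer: $\frac{84834}{98177} \approx 0.86409$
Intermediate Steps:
$f{\left(K,h \right)} = h^{2}$
$L{\left(j \right)} = 2 j^{2}$ ($L{\left(j \right)} = j 2 j = 2 j^{2}$)
$z{\left(A \right)} = -73 + A + A^{2}$ ($z{\left(A \right)} = \left(A - 73\right) + A^{2} = \left(-73 + A\right) + A^{2} = -73 + A + A^{2}$)
$\frac{L{\left(-140 \right)} + 384970}{88368 + z{\left(-635 \right)}} = \frac{2 \left(-140\right)^{2} + 384970}{88368 - \left(708 - 403225\right)} = \frac{2 \cdot 19600 + 384970}{88368 - -402517} = \frac{39200 + 384970}{88368 + 402517} = \frac{424170}{490885} = 424170 \cdot \frac{1}{490885} = \frac{84834}{98177}$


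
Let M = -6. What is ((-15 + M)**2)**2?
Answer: 194481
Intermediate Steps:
((-15 + M)**2)**2 = ((-15 - 6)**2)**2 = ((-21)**2)**2 = 441**2 = 194481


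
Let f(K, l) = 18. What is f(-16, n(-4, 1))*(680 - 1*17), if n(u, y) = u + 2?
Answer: 11934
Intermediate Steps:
n(u, y) = 2 + u
f(-16, n(-4, 1))*(680 - 1*17) = 18*(680 - 1*17) = 18*(680 - 17) = 18*663 = 11934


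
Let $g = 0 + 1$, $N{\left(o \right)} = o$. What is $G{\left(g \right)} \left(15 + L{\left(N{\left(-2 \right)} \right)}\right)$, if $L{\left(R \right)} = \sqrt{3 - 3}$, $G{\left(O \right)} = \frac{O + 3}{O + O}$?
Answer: $30$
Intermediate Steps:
$g = 1$
$G{\left(O \right)} = \frac{3 + O}{2 O}$
$L{\left(R \right)} = 0$ ($L{\left(R \right)} = \sqrt{0} = 0$)
$G{\left(g \right)} \left(15 + L{\left(N{\left(-2 \right)} \right)}\right) = \frac{3 + 1}{2 \cdot 1} \left(15 + 0\right) = \frac{1}{2} \cdot 1 \cdot 4 \cdot 15 = 2 \cdot 15 = 30$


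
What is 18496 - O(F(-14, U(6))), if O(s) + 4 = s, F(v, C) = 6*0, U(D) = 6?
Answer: 18500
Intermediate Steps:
F(v, C) = 0
O(s) = -4 + s
18496 - O(F(-14, U(6))) = 18496 - (-4 + 0) = 18496 - 1*(-4) = 18496 + 4 = 18500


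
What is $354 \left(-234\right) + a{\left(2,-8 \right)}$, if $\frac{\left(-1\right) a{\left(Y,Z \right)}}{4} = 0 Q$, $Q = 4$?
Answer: $-82836$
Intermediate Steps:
$a{\left(Y,Z \right)} = 0$ ($a{\left(Y,Z \right)} = - 4 \cdot 0 \cdot 4 = \left(-4\right) 0 = 0$)
$354 \left(-234\right) + a{\left(2,-8 \right)} = 354 \left(-234\right) + 0 = -82836 + 0 = -82836$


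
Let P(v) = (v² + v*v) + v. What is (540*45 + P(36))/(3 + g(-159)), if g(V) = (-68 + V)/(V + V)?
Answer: 8563104/1181 ≈ 7250.7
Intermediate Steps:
g(V) = (-68 + V)/(2*V) (g(V) = (-68 + V)/((2*V)) = (-68 + V)*(1/(2*V)) = (-68 + V)/(2*V))
P(v) = v + 2*v² (P(v) = (v² + v²) + v = 2*v² + v = v + 2*v²)
(540*45 + P(36))/(3 + g(-159)) = (540*45 + 36*(1 + 2*36))/(3 + (½)*(-68 - 159)/(-159)) = (24300 + 36*(1 + 72))/(3 + (½)*(-1/159)*(-227)) = (24300 + 36*73)/(3 + 227/318) = (24300 + 2628)/(1181/318) = 26928*(318/1181) = 8563104/1181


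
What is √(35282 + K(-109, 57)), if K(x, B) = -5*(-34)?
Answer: 2*√8863 ≈ 188.29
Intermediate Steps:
K(x, B) = 170
√(35282 + K(-109, 57)) = √(35282 + 170) = √35452 = 2*√8863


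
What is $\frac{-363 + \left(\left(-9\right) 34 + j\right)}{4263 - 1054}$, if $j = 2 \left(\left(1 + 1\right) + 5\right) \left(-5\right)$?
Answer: $- \frac{739}{3209} \approx -0.23029$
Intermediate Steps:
$j = -70$ ($j = 2 \left(2 + 5\right) \left(-5\right) = 2 \cdot 7 \left(-5\right) = 14 \left(-5\right) = -70$)
$\frac{-363 + \left(\left(-9\right) 34 + j\right)}{4263 - 1054} = \frac{-363 - 376}{4263 - 1054} = \frac{-363 - 376}{3209} = \left(-363 - 376\right) \frac{1}{3209} = \left(-739\right) \frac{1}{3209} = - \frac{739}{3209}$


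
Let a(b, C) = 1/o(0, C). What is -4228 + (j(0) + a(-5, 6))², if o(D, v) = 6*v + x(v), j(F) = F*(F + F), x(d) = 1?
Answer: -5788131/1369 ≈ -4228.0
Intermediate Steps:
j(F) = 2*F² (j(F) = F*(2*F) = 2*F²)
o(D, v) = 1 + 6*v (o(D, v) = 6*v + 1 = 1 + 6*v)
a(b, C) = 1/(1 + 6*C)
-4228 + (j(0) + a(-5, 6))² = -4228 + (2*0² + 1/(1 + 6*6))² = -4228 + (2*0 + 1/(1 + 36))² = -4228 + (0 + 1/37)² = -4228 + (1/37)² = -4228 + 1/1369 = -5788131/1369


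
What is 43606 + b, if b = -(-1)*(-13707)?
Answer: 29899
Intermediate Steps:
b = -13707 (b = -1*13707 = -13707)
43606 + b = 43606 - 13707 = 29899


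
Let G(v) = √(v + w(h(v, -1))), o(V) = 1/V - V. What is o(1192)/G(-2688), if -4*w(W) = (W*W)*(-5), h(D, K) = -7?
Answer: 1420863*I*√10507/6262172 ≈ 23.258*I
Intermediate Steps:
w(W) = 5*W²/4 (w(W) = -W*W*(-5)/4 = -W²*(-5)/4 = -(-5)*W²/4 = 5*W²/4)
G(v) = √(245/4 + v) (G(v) = √(v + (5/4)*(-7)²) = √(v + (5/4)*49) = √(v + 245/4) = √(245/4 + v))
o(1192)/G(-2688) = (1/1192 - 1*1192)/((√(245 + 4*(-2688))/2)) = (1/1192 - 1192)/((√(245 - 10752)/2)) = -1420863*(-2*I*√10507/10507)/1192 = -(-1420863)*I*√10507/6262172 = 1420863*I*√10507/6262172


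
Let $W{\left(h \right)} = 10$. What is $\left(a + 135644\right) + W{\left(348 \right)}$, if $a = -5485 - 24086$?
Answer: $106083$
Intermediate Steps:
$a = -29571$ ($a = -5485 - 24086 = -29571$)
$\left(a + 135644\right) + W{\left(348 \right)} = \left(-29571 + 135644\right) + 10 = 106073 + 10 = 106083$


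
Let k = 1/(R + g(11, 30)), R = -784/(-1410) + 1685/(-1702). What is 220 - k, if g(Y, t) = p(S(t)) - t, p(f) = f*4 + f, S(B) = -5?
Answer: 14634673930/66515791 ≈ 220.02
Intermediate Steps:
p(f) = 5*f (p(f) = 4*f + f = 5*f)
g(Y, t) = -25 - t (g(Y, t) = 5*(-5) - t = -25 - t)
R = -520741/1199910 (R = -784*(-1/1410) + 1685*(-1/1702) = 392/705 - 1685/1702 = -520741/1199910 ≈ -0.43398)
k = -1199910/66515791 (k = 1/(-520741/1199910 + (-25 - 1*30)) = 1/(-520741/1199910 + (-25 - 30)) = 1/(-520741/1199910 - 55) = 1/(-66515791/1199910) = -1199910/66515791 ≈ -0.018039)
220 - k = 220 - 1*(-1199910/66515791) = 220 + 1199910/66515791 = 14634673930/66515791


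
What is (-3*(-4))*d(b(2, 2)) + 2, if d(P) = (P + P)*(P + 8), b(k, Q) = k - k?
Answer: 2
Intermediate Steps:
b(k, Q) = 0
d(P) = 2*P*(8 + P) (d(P) = (2*P)*(8 + P) = 2*P*(8 + P))
(-3*(-4))*d(b(2, 2)) + 2 = (-3*(-4))*(2*0*(8 + 0)) + 2 = 12*(2*0*8) + 2 = 12*0 + 2 = 0 + 2 = 2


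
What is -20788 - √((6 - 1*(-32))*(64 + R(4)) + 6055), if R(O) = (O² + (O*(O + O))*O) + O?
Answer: -20788 - √14111 ≈ -20907.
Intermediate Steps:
R(O) = O + O² + 2*O³ (R(O) = (O² + (O*(2*O))*O) + O = (O² + (2*O²)*O) + O = (O² + 2*O³) + O = O + O² + 2*O³)
-20788 - √((6 - 1*(-32))*(64 + R(4)) + 6055) = -20788 - √((6 - 1*(-32))*(64 + 4*(1 + 4 + 2*4²)) + 6055) = -20788 - √((6 + 32)*(64 + 4*(1 + 4 + 2*16)) + 6055) = -20788 - √(38*(64 + 4*(1 + 4 + 32)) + 6055) = -20788 - √(38*(64 + 4*37) + 6055) = -20788 - √(38*(64 + 148) + 6055) = -20788 - √(38*212 + 6055) = -20788 - √(8056 + 6055) = -20788 - √14111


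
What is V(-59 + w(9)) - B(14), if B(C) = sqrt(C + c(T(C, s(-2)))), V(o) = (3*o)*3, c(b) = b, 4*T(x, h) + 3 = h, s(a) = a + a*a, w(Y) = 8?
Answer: -459 - sqrt(55)/2 ≈ -462.71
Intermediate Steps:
s(a) = a + a**2
T(x, h) = -3/4 + h/4
V(o) = 9*o
B(C) = sqrt(-1/4 + C) (B(C) = sqrt(C + (-3/4 + (-2*(1 - 2))/4)) = sqrt(C + (-3/4 + (-2*(-1))/4)) = sqrt(C + (-3/4 + (1/4)*2)) = sqrt(C + (-3/4 + 1/2)) = sqrt(C - 1/4) = sqrt(-1/4 + C))
V(-59 + w(9)) - B(14) = 9*(-59 + 8) - sqrt(-1 + 4*14)/2 = 9*(-51) - sqrt(-1 + 56)/2 = -459 - sqrt(55)/2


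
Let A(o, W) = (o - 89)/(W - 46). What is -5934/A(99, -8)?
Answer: 160218/5 ≈ 32044.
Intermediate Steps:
A(o, W) = (-89 + o)/(-46 + W)
-5934/A(99, -8) = -5934*(-46 - 8)/(-89 + 99) = -5934/(10/(-54)) = -5934/((-1/54*10)) = -5934/(-5/27) = -5934*(-27/5) = 160218/5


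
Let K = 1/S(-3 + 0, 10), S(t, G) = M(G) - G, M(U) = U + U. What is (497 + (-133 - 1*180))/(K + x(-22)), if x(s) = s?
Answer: -1840/219 ≈ -8.4018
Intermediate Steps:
M(U) = 2*U
S(t, G) = G (S(t, G) = 2*G - G = G)
K = 1/10 ≈ 0.10000
(497 + (-133 - 1*180))/(K + x(-22)) = (497 + (-133 - 1*180))/(1/10 - 22) = (497 + (-133 - 180))/(-219/10) = (497 - 313)*(-10/219) = 184*(-10/219) = -1840/219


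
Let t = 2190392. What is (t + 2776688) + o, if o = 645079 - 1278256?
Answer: 4333903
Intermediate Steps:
o = -633177
(t + 2776688) + o = (2190392 + 2776688) - 633177 = 4967080 - 633177 = 4333903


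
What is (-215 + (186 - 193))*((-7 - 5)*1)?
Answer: 2664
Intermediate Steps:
(-215 + (186 - 193))*((-7 - 5)*1) = (-215 - 7)*(-12*1) = -222*(-12) = 2664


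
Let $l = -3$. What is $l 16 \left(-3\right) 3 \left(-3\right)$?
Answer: $-1296$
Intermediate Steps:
$l 16 \left(-3\right) 3 \left(-3\right) = \left(-3\right) 16 \left(-3\right) 3 \left(-3\right) = - 48 \left(\left(-9\right) \left(-3\right)\right) = \left(-48\right) 27 = -1296$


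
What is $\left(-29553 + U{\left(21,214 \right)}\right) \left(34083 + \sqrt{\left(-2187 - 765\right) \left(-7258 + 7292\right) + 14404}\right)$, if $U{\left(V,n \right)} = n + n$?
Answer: $-992667375 - 58250 i \sqrt{21491} \approx -9.9267 \cdot 10^{8} - 8.5393 \cdot 10^{6} i$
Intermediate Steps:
$U{\left(V,n \right)} = 2 n$
$\left(-29553 + U{\left(21,214 \right)}\right) \left(34083 + \sqrt{\left(-2187 - 765\right) \left(-7258 + 7292\right) + 14404}\right) = \left(-29553 + 2 \cdot 214\right) \left(34083 + \sqrt{\left(-2187 - 765\right) \left(-7258 + 7292\right) + 14404}\right) = \left(-29553 + 428\right) \left(34083 + \sqrt{\left(-2952\right) 34 + 14404}\right) = - 29125 \left(34083 + \sqrt{-100368 + 14404}\right) = - 29125 \left(34083 + \sqrt{-85964}\right) = - 29125 \left(34083 + 2 i \sqrt{21491}\right) = -992667375 - 58250 i \sqrt{21491}$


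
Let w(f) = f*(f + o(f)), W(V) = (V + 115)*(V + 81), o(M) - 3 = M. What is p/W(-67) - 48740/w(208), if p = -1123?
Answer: -8164061/3660384 ≈ -2.2304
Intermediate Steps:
o(M) = 3 + M
W(V) = (81 + V)*(115 + V) (W(V) = (115 + V)*(81 + V) = (81 + V)*(115 + V))
w(f) = f*(3 + 2*f) (w(f) = f*(f + (3 + f)) = f*(3 + 2*f))
p/W(-67) - 48740/w(208) = -1123/(9315 + (-67)² + 196*(-67)) - 48740*1/(208*(3 + 2*208)) = -1123/(9315 + 4489 - 13132) - 48740*1/(208*(3 + 416)) = -1123/672 - 48740/(208*419) = -1123*1/672 - 48740/87152 = -1123/672 - 48740*1/87152 = -1123/672 - 12185/21788 = -8164061/3660384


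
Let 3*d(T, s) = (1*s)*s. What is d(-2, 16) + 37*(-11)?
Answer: -965/3 ≈ -321.67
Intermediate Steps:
d(T, s) = s**2/3 (d(T, s) = ((1*s)*s)/3 = (s*s)/3 = s**2/3)
d(-2, 16) + 37*(-11) = (1/3)*16**2 + 37*(-11) = (1/3)*256 - 407 = 256/3 - 407 = -965/3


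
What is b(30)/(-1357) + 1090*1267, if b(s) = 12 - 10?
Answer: 1874057708/1357 ≈ 1.3810e+6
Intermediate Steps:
b(s) = 2
b(30)/(-1357) + 1090*1267 = 2/(-1357) + 1090*1267 = 2*(-1/1357) + 1381030 = -2/1357 + 1381030 = 1874057708/1357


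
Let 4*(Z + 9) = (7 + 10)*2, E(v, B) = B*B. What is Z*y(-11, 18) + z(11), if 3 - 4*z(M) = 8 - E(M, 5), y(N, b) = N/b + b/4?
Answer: 55/18 ≈ 3.0556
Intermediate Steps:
E(v, B) = B²
y(N, b) = b/4 + N/b (y(N, b) = N/b + b*(¼) = N/b + b/4 = b/4 + N/b)
Z = -½ (Z = -9 + ((7 + 10)*2)/4 = -9 + (17*2)/4 = -9 + (¼)*34 = -9 + 17/2 = -½ ≈ -0.50000)
z(M) = 5 (z(M) = ¾ - (8 - 1*5²)/4 = ¾ - (8 - 1*25)/4 = ¾ - (8 - 25)/4 = ¾ - ¼*(-17) = ¾ + 17/4 = 5)
Z*y(-11, 18) + z(11) = -((¼)*18 - 11/18)/2 + 5 = -(9/2 - 11*1/18)/2 + 5 = -(9/2 - 11/18)/2 + 5 = -½*35/9 + 5 = -35/18 + 5 = 55/18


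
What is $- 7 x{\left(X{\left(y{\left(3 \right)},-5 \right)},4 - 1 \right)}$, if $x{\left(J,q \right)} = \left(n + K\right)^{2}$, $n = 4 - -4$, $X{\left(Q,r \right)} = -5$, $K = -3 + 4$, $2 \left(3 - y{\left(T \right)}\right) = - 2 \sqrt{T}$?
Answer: $-567$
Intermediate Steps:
$y{\left(T \right)} = 3 + \sqrt{T}$ ($y{\left(T \right)} = 3 - \frac{\left(-2\right) \sqrt{T}}{2} = 3 + \sqrt{T}$)
$K = 1$
$n = 8$ ($n = 4 + 4 = 8$)
$x{\left(J,q \right)} = 81$ ($x{\left(J,q \right)} = \left(8 + 1\right)^{2} = 9^{2} = 81$)
$- 7 x{\left(X{\left(y{\left(3 \right)},-5 \right)},4 - 1 \right)} = \left(-7\right) 81 = -567$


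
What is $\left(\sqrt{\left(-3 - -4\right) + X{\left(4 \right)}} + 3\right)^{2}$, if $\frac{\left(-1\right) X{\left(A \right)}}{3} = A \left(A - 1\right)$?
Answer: $\left(3 + i \sqrt{35}\right)^{2} \approx -26.0 + 35.496 i$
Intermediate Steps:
$X{\left(A \right)} = - 3 A \left(-1 + A\right)$ ($X{\left(A \right)} = - 3 A \left(A - 1\right) = - 3 A \left(-1 + A\right)$)
$\left(\sqrt{\left(-3 - -4\right) + X{\left(4 \right)}} + 3\right)^{2} = \left(\sqrt{\left(-3 - -4\right) + 3 \cdot 4 \left(1 - 4\right)} + 3\right)^{2} = \left(\sqrt{\left(-3 + 4\right) + 3 \cdot 4 \left(1 - 4\right)} + 3\right)^{2} = \left(\sqrt{1 + 3 \cdot 4 \left(-3\right)} + 3\right)^{2} = \left(\sqrt{1 - 36} + 3\right)^{2} = \left(\sqrt{-35} + 3\right)^{2} = \left(i \sqrt{35} + 3\right)^{2} = \left(3 + i \sqrt{35}\right)^{2}$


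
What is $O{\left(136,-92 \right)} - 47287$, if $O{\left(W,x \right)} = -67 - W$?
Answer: $-47490$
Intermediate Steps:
$O{\left(136,-92 \right)} - 47287 = \left(-67 - 136\right) - 47287 = -203 - 47287 = -47490$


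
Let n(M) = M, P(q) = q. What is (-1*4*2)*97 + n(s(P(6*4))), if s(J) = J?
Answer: -752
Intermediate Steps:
(-1*4*2)*97 + n(s(P(6*4))) = (-1*4*2)*97 + 6*4 = -4*2*97 + 24 = -8*97 + 24 = -776 + 24 = -752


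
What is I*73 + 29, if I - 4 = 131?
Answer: 9884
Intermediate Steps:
I = 135 (I = 4 + 131 = 135)
I*73 + 29 = 135*73 + 29 = 9855 + 29 = 9884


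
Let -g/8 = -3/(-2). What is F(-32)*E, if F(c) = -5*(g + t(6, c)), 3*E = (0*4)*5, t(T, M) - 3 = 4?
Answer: 0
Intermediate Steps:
t(T, M) = 7 (t(T, M) = 3 + 4 = 7)
g = -12 (g = -(-24)/(-2) = -(-24)*(-1)/2 = -8*3/2 = -12)
E = 0 (E = ((0*4)*5)/3 = (0*5)/3 = (⅓)*0 = 0)
F(c) = 25 (F(c) = -5*(-12 + 7) = -5*(-5) = 25)
F(-32)*E = 25*0 = 0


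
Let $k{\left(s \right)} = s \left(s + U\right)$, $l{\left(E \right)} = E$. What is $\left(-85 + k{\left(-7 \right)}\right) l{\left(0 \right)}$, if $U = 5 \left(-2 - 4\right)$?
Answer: $0$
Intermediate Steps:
$U = -30$ ($U = 5 \left(-6\right) = -30$)
$k{\left(s \right)} = s \left(-30 + s\right)$ ($k{\left(s \right)} = s \left(s - 30\right) = s \left(-30 + s\right)$)
$\left(-85 + k{\left(-7 \right)}\right) l{\left(0 \right)} = \left(-85 - 7 \left(-30 - 7\right)\right) 0 = \left(-85 - -259\right) 0 = \left(-85 + 259\right) 0 = 174 \cdot 0 = 0$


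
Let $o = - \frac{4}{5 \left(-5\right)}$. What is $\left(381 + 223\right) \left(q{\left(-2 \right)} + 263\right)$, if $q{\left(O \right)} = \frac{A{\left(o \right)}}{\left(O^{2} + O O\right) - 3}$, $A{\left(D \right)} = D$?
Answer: $\frac{19858916}{125} \approx 1.5887 \cdot 10^{5}$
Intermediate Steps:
$o = \frac{4}{25}$ ($o = - \frac{4}{-25} = \left(-4\right) \left(- \frac{1}{25}\right) = \frac{4}{25} \approx 0.16$)
$q{\left(O \right)} = \frac{4}{25 \left(-3 + 2 O^{2}\right)}$ ($q{\left(O \right)} = \frac{4}{25 \left(\left(O^{2} + O O\right) - 3\right)} = \frac{4}{25 \left(\left(O^{2} + O^{2}\right) - 3\right)} = \frac{4}{25 \left(2 O^{2} - 3\right)} = \frac{4}{25 \left(-3 + 2 O^{2}\right)}$)
$\left(381 + 223\right) \left(q{\left(-2 \right)} + 263\right) = \left(381 + 223\right) \left(\frac{4}{25 \left(-3 + 2 \left(-2\right)^{2}\right)} + 263\right) = 604 \left(\frac{4}{25 \left(-3 + 2 \cdot 4\right)} + 263\right) = 604 \left(\frac{4}{25 \left(-3 + 8\right)} + 263\right) = 604 \left(\frac{4}{25 \cdot 5} + 263\right) = 604 \left(\frac{4}{25} \cdot \frac{1}{5} + 263\right) = 604 \left(\frac{4}{125} + 263\right) = 604 \cdot \frac{32879}{125} = \frac{19858916}{125}$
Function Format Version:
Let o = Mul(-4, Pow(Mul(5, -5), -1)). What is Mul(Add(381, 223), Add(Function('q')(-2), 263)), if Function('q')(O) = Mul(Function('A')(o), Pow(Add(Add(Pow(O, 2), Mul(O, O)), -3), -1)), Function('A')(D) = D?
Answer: Rational(19858916, 125) ≈ 1.5887e+5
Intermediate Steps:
o = Rational(4, 25) (o = Mul(-4, Pow(-25, -1)) = Mul(-4, Rational(-1, 25)) = Rational(4, 25) ≈ 0.16000)
Function('q')(O) = Mul(Rational(4, 25), Pow(Add(-3, Mul(2, Pow(O, 2))), -1)) (Function('q')(O) = Mul(Rational(4, 25), Pow(Add(Add(Pow(O, 2), Mul(O, O)), -3), -1)) = Mul(Rational(4, 25), Pow(Add(Add(Pow(O, 2), Pow(O, 2)), -3), -1)) = Mul(Rational(4, 25), Pow(Add(Mul(2, Pow(O, 2)), -3), -1)) = Mul(Rational(4, 25), Pow(Add(-3, Mul(2, Pow(O, 2))), -1)))
Mul(Add(381, 223), Add(Function('q')(-2), 263)) = Mul(Add(381, 223), Add(Mul(Rational(4, 25), Pow(Add(-3, Mul(2, Pow(-2, 2))), -1)), 263)) = Mul(604, Add(Mul(Rational(4, 25), Pow(Add(-3, Mul(2, 4)), -1)), 263)) = Mul(604, Add(Mul(Rational(4, 25), Pow(Add(-3, 8), -1)), 263)) = Mul(604, Add(Mul(Rational(4, 25), Pow(5, -1)), 263)) = Mul(604, Add(Mul(Rational(4, 25), Rational(1, 5)), 263)) = Mul(604, Add(Rational(4, 125), 263)) = Mul(604, Rational(32879, 125)) = Rational(19858916, 125)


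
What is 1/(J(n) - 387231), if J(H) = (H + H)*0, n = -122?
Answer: -1/387231 ≈ -2.5824e-6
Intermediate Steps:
J(H) = 0 (J(H) = (2*H)*0 = 0)
1/(J(n) - 387231) = 1/(0 - 387231) = 1/(-387231) = -1/387231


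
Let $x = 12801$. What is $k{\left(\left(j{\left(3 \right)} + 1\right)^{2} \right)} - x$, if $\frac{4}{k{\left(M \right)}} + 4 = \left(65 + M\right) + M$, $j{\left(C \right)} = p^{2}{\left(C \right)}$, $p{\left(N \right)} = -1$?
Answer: $- \frac{883265}{69} \approx -12801.0$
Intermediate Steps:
$j{\left(C \right)} = 1$ ($j{\left(C \right)} = \left(-1\right)^{2} = 1$)
$k{\left(M \right)} = \frac{4}{61 + 2 M}$ ($k{\left(M \right)} = \frac{4}{-4 + \left(\left(65 + M\right) + M\right)} = \frac{4}{-4 + \left(65 + 2 M\right)} = \frac{4}{61 + 2 M}$)
$k{\left(\left(j{\left(3 \right)} + 1\right)^{2} \right)} - x = \frac{4}{61 + 2 \left(1 + 1\right)^{2}} - 12801 = \frac{4}{61 + 2 \cdot 2^{2}} - 12801 = \frac{4}{61 + 2 \cdot 4} - 12801 = \frac{4}{61 + 8} - 12801 = \frac{4}{69} - 12801 = - \frac{883265}{69}$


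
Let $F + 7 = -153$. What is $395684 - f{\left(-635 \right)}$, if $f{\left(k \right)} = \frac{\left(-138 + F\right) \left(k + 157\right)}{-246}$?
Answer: $\frac{48740354}{123} \approx 3.9626 \cdot 10^{5}$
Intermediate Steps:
$F = -160$ ($F = -7 - 153 = -160$)
$f{\left(k \right)} = \frac{23393}{123} + \frac{149 k}{123}$ ($f{\left(k \right)} = \frac{\left(-138 - 160\right) \left(k + 157\right)}{-246} = - 298 \left(157 + k\right) \left(- \frac{1}{246}\right) = \left(-46786 - 298 k\right) \left(- \frac{1}{246}\right) = \frac{23393}{123} + \frac{149 k}{123}$)
$395684 - f{\left(-635 \right)} = 395684 - \left(\frac{23393}{123} + \frac{149}{123} \left(-635\right)\right) = 395684 - \left(\frac{23393}{123} - \frac{94615}{123}\right) = 395684 - - \frac{71222}{123} = 395684 + \frac{71222}{123} = \frac{48740354}{123}$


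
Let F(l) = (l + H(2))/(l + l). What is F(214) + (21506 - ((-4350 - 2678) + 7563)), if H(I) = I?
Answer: 2243951/107 ≈ 20972.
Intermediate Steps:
F(l) = (2 + l)/(2*l) (F(l) = (l + 2)/(l + l) = (2 + l)/((2*l)) = (2 + l)*(1/(2*l)) = (2 + l)/(2*l))
F(214) + (21506 - ((-4350 - 2678) + 7563)) = (1/2)*(2 + 214)/214 + (21506 - ((-4350 - 2678) + 7563)) = (1/2)*(1/214)*216 + (21506 - (-7028 + 7563)) = 54/107 + (21506 - 1*535) = 54/107 + (21506 - 535) = 54/107 + 20971 = 2243951/107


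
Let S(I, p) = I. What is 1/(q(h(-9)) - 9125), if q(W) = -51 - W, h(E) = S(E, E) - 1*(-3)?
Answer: -1/9170 ≈ -0.00010905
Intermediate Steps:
h(E) = 3 + E (h(E) = E - 1*(-3) = E + 3 = 3 + E)
1/(q(h(-9)) - 9125) = 1/((-51 - (3 - 9)) - 9125) = 1/((-51 - 1*(-6)) - 9125) = 1/((-51 + 6) - 9125) = 1/(-45 - 9125) = 1/(-9170) = -1/9170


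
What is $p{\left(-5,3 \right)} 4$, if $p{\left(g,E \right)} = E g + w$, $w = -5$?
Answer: $-80$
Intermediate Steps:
$p{\left(g,E \right)} = -5 + E g$ ($p{\left(g,E \right)} = E g - 5 = -5 + E g$)
$p{\left(-5,3 \right)} 4 = \left(-5 + 3 \left(-5\right)\right) 4 = \left(-5 - 15\right) 4 = \left(-20\right) 4 = -80$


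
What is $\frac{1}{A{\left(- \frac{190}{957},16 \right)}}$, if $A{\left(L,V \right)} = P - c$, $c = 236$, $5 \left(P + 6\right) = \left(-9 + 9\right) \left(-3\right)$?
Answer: $- \frac{1}{242} \approx -0.0041322$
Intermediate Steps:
$P = -6$ ($P = -6 + \frac{\left(-9 + 9\right) \left(-3\right)}{5} = -6 + \frac{0 \left(-3\right)}{5} = -6 + \frac{1}{5} \cdot 0 = -6 + 0 = -6$)
$A{\left(L,V \right)} = -242$ ($A{\left(L,V \right)} = -6 - 236 = -242$)
$\frac{1}{A{\left(- \frac{190}{957},16 \right)}} = \frac{1}{-242} = - \frac{1}{242}$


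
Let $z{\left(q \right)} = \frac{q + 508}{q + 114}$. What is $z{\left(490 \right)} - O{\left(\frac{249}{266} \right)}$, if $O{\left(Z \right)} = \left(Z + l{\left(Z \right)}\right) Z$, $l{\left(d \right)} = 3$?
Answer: $- \frac{21712531}{10684156} \approx -2.0322$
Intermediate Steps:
$z{\left(q \right)} = \frac{508 + q}{114 + q}$
$O{\left(Z \right)} = Z \left(3 + Z\right)$ ($O{\left(Z \right)} = \left(Z + 3\right) Z = \left(3 + Z\right) Z = Z \left(3 + Z\right)$)
$z{\left(490 \right)} - O{\left(\frac{249}{266} \right)} = \frac{508 + 490}{114 + 490} - \frac{249}{266} \left(3 + \frac{249}{266}\right) = \frac{1}{604} \cdot 998 - 249 \cdot \frac{1}{266} \left(3 + 249 \cdot \frac{1}{266}\right) = \frac{1}{604} \cdot 998 - \frac{249 \left(3 + \frac{249}{266}\right)}{266} = \frac{499}{302} - \frac{249}{266} \cdot \frac{1047}{266} = \frac{499}{302} - \frac{260703}{70756} = - \frac{21712531}{10684156}$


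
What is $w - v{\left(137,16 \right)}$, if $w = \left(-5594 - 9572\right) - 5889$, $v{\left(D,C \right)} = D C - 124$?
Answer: $-23123$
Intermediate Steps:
$v{\left(D,C \right)} = -124 + C D$ ($v{\left(D,C \right)} = C D - 124 = -124 + C D$)
$w = -21055$ ($w = -15166 - 5889 = -21055$)
$w - v{\left(137,16 \right)} = -21055 - \left(-124 + 16 \cdot 137\right) = -21055 - \left(-124 + 2192\right) = -21055 - 2068 = -23123$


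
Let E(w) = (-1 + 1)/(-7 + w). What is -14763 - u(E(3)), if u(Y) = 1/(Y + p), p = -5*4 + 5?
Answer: -221444/15 ≈ -14763.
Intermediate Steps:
E(w) = 0 (E(w) = 0/(-7 + w) = 0)
p = -15 (p = -20 + 5 = -15)
u(Y) = 1/(-15 + Y) (u(Y) = 1/(Y - 15) = 1/(-15 + Y))
-14763 - u(E(3)) = -14763 - 1/(-15 + 0) = -14763 - 1/(-15) = -14763 - 1*(-1/15) = -14763 + 1/15 = -221444/15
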